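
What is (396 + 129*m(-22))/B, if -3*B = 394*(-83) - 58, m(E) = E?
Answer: -407/1820 ≈ -0.22363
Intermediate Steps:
B = 10920 (B = -(394*(-83) - 58)/3 = -(-32702 - 58)/3 = -⅓*(-32760) = 10920)
(396 + 129*m(-22))/B = (396 + 129*(-22))/10920 = (396 - 2838)*(1/10920) = -2442*1/10920 = -407/1820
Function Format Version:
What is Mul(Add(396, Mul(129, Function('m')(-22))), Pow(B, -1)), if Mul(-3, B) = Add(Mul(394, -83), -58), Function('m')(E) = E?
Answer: Rational(-407, 1820) ≈ -0.22363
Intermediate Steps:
B = 10920 (B = Mul(Rational(-1, 3), Add(Mul(394, -83), -58)) = Mul(Rational(-1, 3), Add(-32702, -58)) = Mul(Rational(-1, 3), -32760) = 10920)
Mul(Add(396, Mul(129, Function('m')(-22))), Pow(B, -1)) = Mul(Add(396, Mul(129, -22)), Pow(10920, -1)) = Mul(Add(396, -2838), Rational(1, 10920)) = Mul(-2442, Rational(1, 10920)) = Rational(-407, 1820)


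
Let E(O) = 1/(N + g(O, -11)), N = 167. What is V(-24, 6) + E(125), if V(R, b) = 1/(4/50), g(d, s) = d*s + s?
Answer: 30473/2438 ≈ 12.499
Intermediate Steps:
g(d, s) = s + d*s
V(R, b) = 25/2 (V(R, b) = 1/(4*(1/50)) = 1/(2/25) = 25/2)
E(O) = 1/(156 - 11*O) (E(O) = 1/(167 - 11*(1 + O)) = 1/(167 + (-11 - 11*O)) = 1/(156 - 11*O))
V(-24, 6) + E(125) = 25/2 - 1/(-156 + 11*125) = 25/2 - 1/(-156 + 1375) = 25/2 - 1/1219 = 30473/2438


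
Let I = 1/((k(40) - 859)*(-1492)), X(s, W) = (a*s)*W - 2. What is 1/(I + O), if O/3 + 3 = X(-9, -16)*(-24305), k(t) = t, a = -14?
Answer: 1221948/179800435934029 ≈ 6.7961e-9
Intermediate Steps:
X(s, W) = -2 - 14*W*s (X(s, W) = (-14*s)*W - 2 = -14*W*s - 2 = -2 - 14*W*s)
O = 147142461 (O = -9 + 3*((-2 - 14*(-16)*(-9))*(-24305)) = -9 + 3*((-2 - 2016)*(-24305)) = -9 + 3*(-2018*(-24305)) = -9 + 3*49047490 = -9 + 147142470 = 147142461)
I = 1/1221948 (I = 1/((40 - 859)*(-1492)) = 1/(-819*(-1492)) = 1/1221948 ≈ 8.1837e-7)
1/(I + O) = 1/(1/1221948 + 147142461) = 1/(179800435934029/1221948) = 1221948/179800435934029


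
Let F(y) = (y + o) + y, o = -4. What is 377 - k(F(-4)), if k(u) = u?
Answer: 389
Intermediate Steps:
F(y) = -4 + 2*y (F(y) = (y - 4) + y = (-4 + y) + y = -4 + 2*y)
377 - k(F(-4)) = 377 - (-4 + 2*(-4)) = 377 - (-4 - 8) = 377 - 1*(-12) = 377 + 12 = 389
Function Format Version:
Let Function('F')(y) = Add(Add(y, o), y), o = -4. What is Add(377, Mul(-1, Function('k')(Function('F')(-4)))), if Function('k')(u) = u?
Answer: 389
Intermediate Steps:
Function('F')(y) = Add(-4, Mul(2, y)) (Function('F')(y) = Add(Add(y, -4), y) = Add(Add(-4, y), y) = Add(-4, Mul(2, y)))
Add(377, Mul(-1, Function('k')(Function('F')(-4)))) = Add(377, Mul(-1, Add(-4, Mul(2, -4)))) = Add(377, Mul(-1, Add(-4, -8))) = Add(377, Mul(-1, -12)) = Add(377, 12) = 389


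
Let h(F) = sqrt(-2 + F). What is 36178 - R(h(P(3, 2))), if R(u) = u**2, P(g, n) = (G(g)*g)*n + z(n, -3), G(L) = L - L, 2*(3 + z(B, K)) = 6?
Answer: 36180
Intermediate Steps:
z(B, K) = 0 (z(B, K) = -3 + (1/2)*6 = -3 + 3 = 0)
G(L) = 0
P(g, n) = 0 (P(g, n) = (0*g)*n + 0 = 0*n + 0 = 0 + 0 = 0)
36178 - R(h(P(3, 2))) = 36178 - (sqrt(-2 + 0))**2 = 36178 - (sqrt(-2))**2 = 36178 - (I*sqrt(2))**2 = 36178 - 1*(-2) = 36178 + 2 = 36180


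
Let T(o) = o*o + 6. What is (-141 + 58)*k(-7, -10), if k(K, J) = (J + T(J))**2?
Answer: -764928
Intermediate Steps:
T(o) = 6 + o**2 (T(o) = o**2 + 6 = 6 + o**2)
k(K, J) = (6 + J + J**2)**2 (k(K, J) = (J + (6 + J**2))**2 = (6 + J + J**2)**2)
(-141 + 58)*k(-7, -10) = (-141 + 58)*(6 - 10 + (-10)**2)**2 = -83*(6 - 10 + 100)**2 = -83*96**2 = -83*9216 = -764928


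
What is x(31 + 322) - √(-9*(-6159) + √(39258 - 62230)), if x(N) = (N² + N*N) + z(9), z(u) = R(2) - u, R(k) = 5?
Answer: 249214 - √(55431 + 2*I*√5743) ≈ 2.4898e+5 - 0.32188*I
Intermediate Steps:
z(u) = 5 - u
x(N) = -4 + 2*N² (x(N) = (N² + N*N) + (5 - 1*9) = (N² + N²) + (5 - 9) = 2*N² - 4 = -4 + 2*N²)
x(31 + 322) - √(-9*(-6159) + √(39258 - 62230)) = (-4 + 2*(31 + 322)²) - √(-9*(-6159) + √(39258 - 62230)) = (-4 + 2*353²) - √(55431 + √(-22972)) = (-4 + 2*124609) - √(55431 + 2*I*√5743) = (-4 + 249218) - √(55431 + 2*I*√5743) = 249214 - √(55431 + 2*I*√5743)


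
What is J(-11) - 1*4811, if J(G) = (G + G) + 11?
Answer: -4822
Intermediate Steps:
J(G) = 11 + 2*G (J(G) = 2*G + 11 = 11 + 2*G)
J(-11) - 1*4811 = (11 + 2*(-11)) - 1*4811 = (11 - 22) - 4811 = -11 - 4811 = -4822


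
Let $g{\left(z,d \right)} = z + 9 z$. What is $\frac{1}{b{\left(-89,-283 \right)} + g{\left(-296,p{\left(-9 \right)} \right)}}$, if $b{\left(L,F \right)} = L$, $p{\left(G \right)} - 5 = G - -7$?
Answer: $- \frac{1}{3049} \approx -0.00032798$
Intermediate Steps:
$p{\left(G \right)} = 12 + G$ ($p{\left(G \right)} = 5 + \left(G - -7\right) = 5 + \left(G + 7\right) = 5 + \left(7 + G\right) = 12 + G$)
$g{\left(z,d \right)} = 10 z$
$\frac{1}{b{\left(-89,-283 \right)} + g{\left(-296,p{\left(-9 \right)} \right)}} = \frac{1}{-89 + 10 \left(-296\right)} = \frac{1}{-89 - 2960} = \frac{1}{-3049} = - \frac{1}{3049}$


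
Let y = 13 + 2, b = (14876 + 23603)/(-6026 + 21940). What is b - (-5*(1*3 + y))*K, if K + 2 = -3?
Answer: -7122821/15914 ≈ -447.58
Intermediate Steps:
K = -5 (K = -2 - 3 = -5)
b = 38479/15914 ≈ 2.4179
y = 15
b - (-5*(1*3 + y))*K = 38479/15914 - (-5*(1*3 + 15))*(-5) = 38479/15914 - (-5*(3 + 15))*(-5) = 38479/15914 - (-5*18)*(-5) = 38479/15914 - (-90)*(-5) = 38479/15914 - 1*450 = 38479/15914 - 450 = -7122821/15914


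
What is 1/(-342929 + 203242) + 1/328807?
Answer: -189120/45930063409 ≈ -4.1176e-6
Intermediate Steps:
1/(-342929 + 203242) + 1/328807 = 1/(-139687) + 1/328807 = -1/139687 + 1/328807 = -189120/45930063409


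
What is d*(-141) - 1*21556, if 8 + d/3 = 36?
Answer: -33400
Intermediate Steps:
d = 84 (d = -24 + 3*36 = -24 + 108 = 84)
d*(-141) - 1*21556 = 84*(-141) - 1*21556 = -11844 - 21556 = -33400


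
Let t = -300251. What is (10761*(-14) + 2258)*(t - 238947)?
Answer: 80014826408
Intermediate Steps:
(10761*(-14) + 2258)*(t - 238947) = (10761*(-14) + 2258)*(-300251 - 238947) = (-150654 + 2258)*(-539198) = -148396*(-539198) = 80014826408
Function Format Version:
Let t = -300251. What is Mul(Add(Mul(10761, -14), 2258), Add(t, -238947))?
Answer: 80014826408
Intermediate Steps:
Mul(Add(Mul(10761, -14), 2258), Add(t, -238947)) = Mul(Add(Mul(10761, -14), 2258), Add(-300251, -238947)) = Mul(Add(-150654, 2258), -539198) = Mul(-148396, -539198) = 80014826408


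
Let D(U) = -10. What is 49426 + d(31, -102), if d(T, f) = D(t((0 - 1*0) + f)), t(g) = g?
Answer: 49416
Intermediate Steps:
d(T, f) = -10
49426 + d(31, -102) = 49426 - 10 = 49416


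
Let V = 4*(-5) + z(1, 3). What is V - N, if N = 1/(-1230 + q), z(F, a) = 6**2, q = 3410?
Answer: 34879/2180 ≈ 16.000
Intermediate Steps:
z(F, a) = 36
V = 16 (V = 4*(-5) + 36 = -20 + 36 = 16)
N = 1/2180 (N = 1/(-1230 + 3410) = 1/2180 ≈ 0.00045872)
V - N = 16 - 1*1/2180 = 16 - 1/2180 = 34879/2180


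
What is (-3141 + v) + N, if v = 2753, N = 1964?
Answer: 1576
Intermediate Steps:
(-3141 + v) + N = (-3141 + 2753) + 1964 = -388 + 1964 = 1576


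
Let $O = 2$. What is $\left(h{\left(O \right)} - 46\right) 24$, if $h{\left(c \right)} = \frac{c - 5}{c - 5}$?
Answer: $-1080$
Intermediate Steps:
$h{\left(c \right)} = 1$ ($h{\left(c \right)} = \frac{-5 + c}{-5 + c} = 1$)
$\left(h{\left(O \right)} - 46\right) 24 = \left(1 - 46\right) 24 = \left(-45\right) 24 = -1080$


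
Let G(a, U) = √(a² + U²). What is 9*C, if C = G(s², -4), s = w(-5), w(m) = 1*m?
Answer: 9*√641 ≈ 227.86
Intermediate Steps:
w(m) = m
s = -5
G(a, U) = √(U² + a²)
C = √641 (C = √((-4)² + ((-5)²)²) = √(16 + 25²) = √(16 + 625) = √641 ≈ 25.318)
9*C = 9*√641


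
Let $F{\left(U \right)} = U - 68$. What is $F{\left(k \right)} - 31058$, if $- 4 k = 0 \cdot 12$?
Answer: $-31126$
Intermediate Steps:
$k = 0$ ($k = - \frac{0 \cdot 12}{4} = \left(- \frac{1}{4}\right) 0 = 0$)
$F{\left(U \right)} = -68 + U$
$F{\left(k \right)} - 31058 = \left(-68 + 0\right) - 31058 = -68 - 31058 = -31126$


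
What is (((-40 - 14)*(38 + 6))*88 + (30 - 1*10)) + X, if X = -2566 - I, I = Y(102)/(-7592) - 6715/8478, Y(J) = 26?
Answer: -261957040963/1237788 ≈ -2.1163e+5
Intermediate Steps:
I = -984629/1237788 (I = 26/(-7592) - 6715/8478 = 26*(-1/7592) - 6715*1/8478 = -1/292 - 6715/8478 = -984629/1237788 ≈ -0.79548)
X = -3175179379/1237788 (X = -2566 - 1*(-984629/1237788) = -2566 + 984629/1237788 = -3175179379/1237788 ≈ -2565.2)
(((-40 - 14)*(38 + 6))*88 + (30 - 1*10)) + X = (((-40 - 14)*(38 + 6))*88 + (30 - 1*10)) - 3175179379/1237788 = (-54*44*88 + (30 - 10)) - 3175179379/1237788 = (-2376*88 + 20) - 3175179379/1237788 = (-209088 + 20) - 3175179379/1237788 = -209068 - 3175179379/1237788 = -261957040963/1237788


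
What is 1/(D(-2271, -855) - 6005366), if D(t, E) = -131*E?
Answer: -1/5893361 ≈ -1.6968e-7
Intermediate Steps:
1/(D(-2271, -855) - 6005366) = 1/(-131*(-855) - 6005366) = 1/(112005 - 6005366) = 1/(-5893361) = -1/5893361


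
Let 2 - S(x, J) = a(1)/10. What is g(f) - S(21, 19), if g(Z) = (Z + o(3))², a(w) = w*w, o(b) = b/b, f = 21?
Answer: 4821/10 ≈ 482.10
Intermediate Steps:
o(b) = 1
a(w) = w²
g(Z) = (1 + Z)² (g(Z) = (Z + 1)² = (1 + Z)²)
S(x, J) = 19/10 (S(x, J) = 2 - 1²/10 = 2 - 1/10 = 2 - 1*⅒ = 2 - ⅒ = 19/10)
g(f) - S(21, 19) = (1 + 21)² - 1*19/10 = 22² - 19/10 = 484 - 19/10 = 4821/10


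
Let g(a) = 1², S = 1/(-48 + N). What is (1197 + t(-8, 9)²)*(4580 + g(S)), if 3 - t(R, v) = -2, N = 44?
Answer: 5597982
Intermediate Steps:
S = -¼ (S = 1/(-48 + 44) = 1/(-4) = -¼ ≈ -0.25000)
t(R, v) = 5 (t(R, v) = 3 - 1*(-2) = 3 + 2 = 5)
g(a) = 1
(1197 + t(-8, 9)²)*(4580 + g(S)) = (1197 + 5²)*(4580 + 1) = (1197 + 25)*4581 = 1222*4581 = 5597982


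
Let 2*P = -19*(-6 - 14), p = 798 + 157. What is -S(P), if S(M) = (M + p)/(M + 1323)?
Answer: -1145/1513 ≈ -0.75677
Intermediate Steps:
p = 955
P = 190 (P = (-19*(-6 - 14))/2 = (-19*(-20))/2 = (1/2)*380 = 190)
S(M) = (955 + M)/(1323 + M) (S(M) = (M + 955)/(M + 1323) = (955 + M)/(1323 + M))
-S(P) = -(955 + 190)/(1323 + 190) = -1145/1513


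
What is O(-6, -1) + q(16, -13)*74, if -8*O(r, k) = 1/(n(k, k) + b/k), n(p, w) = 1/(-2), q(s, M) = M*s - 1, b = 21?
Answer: -2660151/172 ≈ -15466.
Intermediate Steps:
q(s, M) = -1 + M*s
n(p, w) = -1/2
O(r, k) = -1/(8*(-1/2 + 21/k))
O(-6, -1) + q(16, -13)*74 = (1/4)*(-1)/(-42 - 1) + (-1 - 13*16)*74 = (1/4)*(-1)/(-43) + (-1 - 208)*74 = (1/4)*(-1)*(-1/43) - 209*74 = 1/172 - 15466 = -2660151/172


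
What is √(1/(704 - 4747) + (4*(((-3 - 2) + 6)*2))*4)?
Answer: 75*√92989/4043 ≈ 5.6568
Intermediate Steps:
√(1/(704 - 4747) + (4*(((-3 - 2) + 6)*2))*4) = √(1/(-4043) + (4*((-5 + 6)*2))*4) = √(-1/4043 + (4*(1*2))*4) = √(-1/4043 + (4*2)*4) = √(-1/4043 + 8*4) = √(-1/4043 + 32) = √(129375/4043) = 75*√92989/4043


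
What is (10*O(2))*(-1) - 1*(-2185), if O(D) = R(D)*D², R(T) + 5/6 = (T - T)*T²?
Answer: 6655/3 ≈ 2218.3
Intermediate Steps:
R(T) = -⅚ (R(T) = -⅚ + (T - T)*T² = -⅚ + 0*T² = -⅚ + 0 = -⅚)
O(D) = -5*D²/6
(10*O(2))*(-1) - 1*(-2185) = (10*(-⅚*2²))*(-1) - 1*(-2185) = (10*(-⅚*4))*(-1) + 2185 = (10*(-10/3))*(-1) + 2185 = -100/3*(-1) + 2185 = 100/3 + 2185 = 6655/3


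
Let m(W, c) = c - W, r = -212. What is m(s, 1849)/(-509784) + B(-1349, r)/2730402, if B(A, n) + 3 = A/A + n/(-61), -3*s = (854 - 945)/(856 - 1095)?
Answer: -511085847719/140921753305113 ≈ -0.0036267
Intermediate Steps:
s = -91/717 (s = -(854 - 945)/(3*(856 - 1095)) = -(-91)/(3*(-239)) = -(-91)*(-1)/(3*239) = -⅓*91/239 = -91/717 ≈ -0.12692)
B(A, n) = -2 - n/61 (B(A, n) = -3 + (A/A + n/(-61)) = -3 + (1 + n*(-1/61)) = -3 + (1 - n/61) = -2 - n/61)
m(s, 1849)/(-509784) + B(-1349, r)/2730402 = (1849 - 1*(-91/717))/(-509784) + (-2 - 1/61*(-212))/2730402 = (1849 + 91/717)*(-1/509784) + (-2 + 212/61)*(1/2730402) = (1325824/717)*(-1/509784) + (90/61)*(1/2730402) = -165728/45689391 + 5/9253029 = -511085847719/140921753305113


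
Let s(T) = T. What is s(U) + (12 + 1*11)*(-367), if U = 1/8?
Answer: -67527/8 ≈ -8440.9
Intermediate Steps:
U = ⅛ ≈ 0.12500
s(U) + (12 + 1*11)*(-367) = ⅛ + (12 + 1*11)*(-367) = ⅛ + (12 + 11)*(-367) = ⅛ + 23*(-367) = ⅛ - 8441 = -67527/8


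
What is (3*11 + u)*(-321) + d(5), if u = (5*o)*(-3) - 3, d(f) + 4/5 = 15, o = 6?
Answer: 96371/5 ≈ 19274.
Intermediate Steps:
d(f) = 71/5 (d(f) = -4/5 + 15 = 71/5)
u = -93 (u = (5*6)*(-3) - 3 = 30*(-3) - 3 = -90 - 3 = -93)
(3*11 + u)*(-321) + d(5) = (3*11 - 93)*(-321) + 71/5 = (33 - 93)*(-321) + 71/5 = -60*(-321) + 71/5 = 19260 + 71/5 = 96371/5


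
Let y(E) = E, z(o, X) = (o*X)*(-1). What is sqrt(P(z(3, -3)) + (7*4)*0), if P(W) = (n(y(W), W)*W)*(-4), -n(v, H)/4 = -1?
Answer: 12*I ≈ 12.0*I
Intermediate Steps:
z(o, X) = -X*o (z(o, X) = (X*o)*(-1) = -X*o)
n(v, H) = 4 (n(v, H) = -4*(-1) = 4)
P(W) = -16*W (P(W) = (4*W)*(-4) = -16*W)
sqrt(P(z(3, -3)) + (7*4)*0) = sqrt(-(-16)*(-3)*3 + (7*4)*0) = sqrt(-16*9 + 28*0) = sqrt(-144 + 0) = sqrt(-144) = 12*I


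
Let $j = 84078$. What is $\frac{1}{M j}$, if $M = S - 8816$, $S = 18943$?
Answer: $\frac{1}{851457906} \approx 1.1745 \cdot 10^{-9}$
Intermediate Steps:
$M = 10127$ ($M = 18943 - 8816 = 10127$)
$\frac{1}{M j} = \frac{1}{10127 \cdot 84078} = \frac{1}{10127} \cdot \frac{1}{84078} = \frac{1}{851457906}$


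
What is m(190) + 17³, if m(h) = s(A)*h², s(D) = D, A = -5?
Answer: -175587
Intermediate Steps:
m(h) = -5*h²
m(190) + 17³ = -5*190² + 17³ = -5*36100 + 4913 = -180500 + 4913 = -175587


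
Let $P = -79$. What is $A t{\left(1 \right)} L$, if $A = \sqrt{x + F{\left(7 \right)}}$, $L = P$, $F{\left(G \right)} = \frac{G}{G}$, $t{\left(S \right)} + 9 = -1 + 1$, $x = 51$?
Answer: $1422 \sqrt{13} \approx 5127.1$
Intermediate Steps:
$t{\left(S \right)} = -9$ ($t{\left(S \right)} = -9 + \left(-1 + 1\right) = -9 + 0 = -9$)
$F{\left(G \right)} = 1$
$L = -79$
$A = 2 \sqrt{13}$ ($A = \sqrt{51 + 1} = \sqrt{52} = 2 \sqrt{13} \approx 7.2111$)
$A t{\left(1 \right)} L = 2 \sqrt{13} \left(-9\right) \left(-79\right) = - 18 \sqrt{13} \left(-79\right) = 1422 \sqrt{13}$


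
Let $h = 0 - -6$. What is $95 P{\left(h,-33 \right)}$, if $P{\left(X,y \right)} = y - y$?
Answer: $0$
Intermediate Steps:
$h = 6$ ($h = 0 + 6 = 6$)
$P{\left(X,y \right)} = 0$
$95 P{\left(h,-33 \right)} = 95 \cdot 0 = 0$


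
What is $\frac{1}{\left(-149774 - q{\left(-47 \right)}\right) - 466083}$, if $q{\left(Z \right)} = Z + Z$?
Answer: $- \frac{1}{615763} \approx -1.624 \cdot 10^{-6}$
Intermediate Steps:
$q{\left(Z \right)} = 2 Z$
$\frac{1}{\left(-149774 - q{\left(-47 \right)}\right) - 466083} = \frac{1}{\left(-149774 - 2 \left(-47\right)\right) - 466083} = \frac{1}{\left(-149774 - -94\right) - 466083} = \frac{1}{\left(-149774 + 94\right) - 466083} = \frac{1}{-149680 - 466083} = \frac{1}{-615763} = - \frac{1}{615763}$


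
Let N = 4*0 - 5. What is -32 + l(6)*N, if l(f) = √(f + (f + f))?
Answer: -32 - 15*√2 ≈ -53.213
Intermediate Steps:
l(f) = √3*√f (l(f) = √(f + 2*f) = √(3*f) = √3*√f)
N = -5 (N = 0 - 5 = -5)
-32 + l(6)*N = -32 + (√3*√6)*(-5) = -32 + (3*√2)*(-5) = -32 - 15*√2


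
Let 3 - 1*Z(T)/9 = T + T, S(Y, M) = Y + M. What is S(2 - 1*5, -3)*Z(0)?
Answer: -162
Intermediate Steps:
S(Y, M) = M + Y
Z(T) = 27 - 18*T (Z(T) = 27 - 9*(T + T) = 27 - 18*T)
S(2 - 1*5, -3)*Z(0) = (-3 + (2 - 1*5))*(27 - 18*0) = (-3 + (2 - 5))*(27 + 0) = (-3 - 3)*27 = -6*27 = -162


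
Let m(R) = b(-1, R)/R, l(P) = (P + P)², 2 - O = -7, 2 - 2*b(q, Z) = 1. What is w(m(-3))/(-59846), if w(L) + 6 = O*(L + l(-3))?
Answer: -633/119692 ≈ -0.0052886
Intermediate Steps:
b(q, Z) = ½ (b(q, Z) = 1 - ½*1 = 1 - ½ = ½)
O = 9 (O = 2 - 1*(-7) = 2 + 7 = 9)
l(P) = 4*P² (l(P) = (2*P)² = 4*P²)
m(R) = 1/(2*R)
w(L) = 318 + 9*L (w(L) = -6 + 9*(L + 4*(-3)²) = -6 + 9*(L + 4*9) = -6 + 9*(L + 36) = -6 + 9*(36 + L) = -6 + (324 + 9*L) = 318 + 9*L)
w(m(-3))/(-59846) = (318 + 9*((½)/(-3)))/(-59846) = (318 + 9*((½)*(-⅓)))*(-1/59846) = (318 + 9*(-⅙))*(-1/59846) = (318 - 3/2)*(-1/59846) = (633/2)*(-1/59846) = -633/119692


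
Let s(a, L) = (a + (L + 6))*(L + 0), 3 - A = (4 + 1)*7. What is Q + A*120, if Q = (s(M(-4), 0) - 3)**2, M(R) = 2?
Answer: -3831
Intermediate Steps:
A = -32 (A = 3 - (4 + 1)*7 = 3 - 5*7 = 3 - 1*35 = 3 - 35 = -32)
s(a, L) = L*(6 + L + a) (s(a, L) = (a + (6 + L))*L = (6 + L + a)*L = L*(6 + L + a))
Q = 9 (Q = (0*(6 + 0 + 2) - 3)**2 = (0*8 - 3)**2 = (0 - 3)**2 = (-3)**2 = 9)
Q + A*120 = 9 - 32*120 = 9 - 3840 = -3831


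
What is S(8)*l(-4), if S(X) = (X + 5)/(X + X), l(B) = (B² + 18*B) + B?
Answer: -195/4 ≈ -48.750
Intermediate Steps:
l(B) = B² + 19*B
S(X) = (5 + X)/(2*X) (S(X) = (5 + X)/((2*X)) = (5 + X)*(1/(2*X)) = (5 + X)/(2*X))
S(8)*l(-4) = ((½)*(5 + 8)/8)*(-4*(19 - 4)) = ((½)*(⅛)*13)*(-4*15) = (13/16)*(-60) = -195/4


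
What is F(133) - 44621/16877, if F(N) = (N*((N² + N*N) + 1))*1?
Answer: 79413109318/16877 ≈ 4.7054e+6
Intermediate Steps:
F(N) = N*(1 + 2*N²) (F(N) = (N*((N² + N²) + 1))*1 = (N*(2*N² + 1))*1 = (N*(1 + 2*N²))*1 = N*(1 + 2*N²))
F(133) - 44621/16877 = (133 + 2*133³) - 44621/16877 = (133 + 2*2352637) - 44621/16877 = (133 + 4705274) - 1*44621/16877 = 4705407 - 44621/16877 = 79413109318/16877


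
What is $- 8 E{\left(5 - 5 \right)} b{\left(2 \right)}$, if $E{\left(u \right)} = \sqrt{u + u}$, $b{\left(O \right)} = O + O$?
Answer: $0$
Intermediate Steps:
$b{\left(O \right)} = 2 O$
$E{\left(u \right)} = \sqrt{2} \sqrt{u}$ ($E{\left(u \right)} = \sqrt{2 u} = \sqrt{2} \sqrt{u}$)
$- 8 E{\left(5 - 5 \right)} b{\left(2 \right)} = - 8 \sqrt{2} \sqrt{5 - 5} \cdot 2 \cdot 2 = - 8 \sqrt{2} \sqrt{5 - 5} \cdot 4 = - 8 \sqrt{2} \sqrt{0} \cdot 4 = - 8 \sqrt{2} \cdot 0 \cdot 4 = \left(-8\right) 0 \cdot 4 = 0 \cdot 4 = 0$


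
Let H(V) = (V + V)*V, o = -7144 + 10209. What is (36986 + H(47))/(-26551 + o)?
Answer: -20702/11743 ≈ -1.7629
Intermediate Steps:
o = 3065
H(V) = 2*V² (H(V) = (2*V)*V = 2*V²)
(36986 + H(47))/(-26551 + o) = (36986 + 2*47²)/(-26551 + 3065) = (36986 + 2*2209)/(-23486) = (36986 + 4418)*(-1/23486) = 41404*(-1/23486) = -20702/11743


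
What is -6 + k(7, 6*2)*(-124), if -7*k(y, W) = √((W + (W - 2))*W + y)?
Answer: -6 + 124*√271/7 ≈ 285.61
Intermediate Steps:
k(y, W) = -√(y + W*(-2 + 2*W))/7 (k(y, W) = -√((W + (W - 2))*W + y)/7 = -√((W + (-2 + W))*W + y)/7 = -√((-2 + 2*W)*W + y)/7 = -√(W*(-2 + 2*W) + y)/7 = -√(y + W*(-2 + 2*W))/7)
-6 + k(7, 6*2)*(-124) = -6 - √(7 - 12*2 + 2*(6*2)²)/7*(-124) = -6 - √(7 - 2*12 + 2*12²)/7*(-124) = -6 - √(7 - 24 + 2*144)/7*(-124) = -6 - √(7 - 24 + 288)/7*(-124) = -6 - √271/7*(-124) = -6 + 124*√271/7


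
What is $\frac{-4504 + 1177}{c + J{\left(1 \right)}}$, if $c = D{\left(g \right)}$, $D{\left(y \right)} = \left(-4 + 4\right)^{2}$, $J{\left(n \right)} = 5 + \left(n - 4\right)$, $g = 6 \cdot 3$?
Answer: $- \frac{3327}{2} \approx -1663.5$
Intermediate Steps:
$g = 18$
$J{\left(n \right)} = 1 + n$ ($J{\left(n \right)} = 5 + \left(-4 + n\right) = 1 + n$)
$D{\left(y \right)} = 0$ ($D{\left(y \right)} = 0^{2} = 0$)
$c = 0$
$\frac{-4504 + 1177}{c + J{\left(1 \right)}} = \frac{-4504 + 1177}{0 + \left(1 + 1\right)} = - \frac{3327}{0 + 2} = - \frac{3327}{2}$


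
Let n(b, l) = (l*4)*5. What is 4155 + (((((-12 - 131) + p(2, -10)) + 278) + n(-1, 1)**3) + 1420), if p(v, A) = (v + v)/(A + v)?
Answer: 27419/2 ≈ 13710.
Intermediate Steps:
n(b, l) = 20*l (n(b, l) = (4*l)*5 = 20*l)
p(v, A) = 2*v/(A + v) (p(v, A) = (2*v)/(A + v) = 2*v/(A + v))
4155 + (((((-12 - 131) + p(2, -10)) + 278) + n(-1, 1)**3) + 1420) = 4155 + (((((-12 - 131) + 2*2/(-10 + 2)) + 278) + (20*1)**3) + 1420) = 4155 + ((((-143 + 2*2/(-8)) + 278) + 20**3) + 1420) = 4155 + ((((-143 + 2*2*(-1/8)) + 278) + 8000) + 1420) = 4155 + ((((-143 - 1/2) + 278) + 8000) + 1420) = 4155 + (((-287/2 + 278) + 8000) + 1420) = 4155 + ((269/2 + 8000) + 1420) = 4155 + (16269/2 + 1420) = 4155 + 19109/2 = 27419/2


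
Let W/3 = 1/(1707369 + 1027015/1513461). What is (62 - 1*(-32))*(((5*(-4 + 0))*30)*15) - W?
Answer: -2186095658275444383/2584037421124 ≈ -8.4600e+5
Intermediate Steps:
W = 4540383/2584037421124 (W = 3/(1707369 + 1027015/1513461) = 3/(2584037421124/1513461) = 3*(1513461/2584037421124) = 4540383/2584037421124 ≈ 1.7571e-6)
(62 - 1*(-32))*(((5*(-4 + 0))*30)*15) - W = (62 - 1*(-32))*(((5*(-4 + 0))*30)*15) - 1*4540383/2584037421124 = (62 + 32)*(((5*(-4))*30)*15) - 4540383/2584037421124 = 94*(-20*30*15) - 4540383/2584037421124 = 94*(-600*15) - 4540383/2584037421124 = 94*(-9000) - 4540383/2584037421124 = -846000 - 4540383/2584037421124 = -2186095658275444383/2584037421124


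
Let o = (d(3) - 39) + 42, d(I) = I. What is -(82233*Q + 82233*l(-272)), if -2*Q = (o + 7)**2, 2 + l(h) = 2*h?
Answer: 103695813/2 ≈ 5.1848e+7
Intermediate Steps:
l(h) = -2 + 2*h
o = 6 (o = (3 - 39) + 42 = -36 + 42 = 6)
Q = -169/2 (Q = -(6 + 7)**2/2 = -1/2*13**2 = -1/2*169 = -169/2 ≈ -84.500)
-(82233*Q + 82233*l(-272)) = -(-14226309/2 - 44734752) = -82233/(1/(-169/2 + (-2 - 544))) = -82233/(1/(-169/2 - 546)) = -82233/(1/(-1261/2)) = -82233/(-2/1261) = -82233*(-1261/2) = 103695813/2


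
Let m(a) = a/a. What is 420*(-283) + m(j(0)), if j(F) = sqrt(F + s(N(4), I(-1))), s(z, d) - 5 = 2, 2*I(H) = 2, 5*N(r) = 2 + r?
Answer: -118859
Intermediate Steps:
N(r) = 2/5 + r/5 (N(r) = (2 + r)/5 = 2/5 + r/5)
I(H) = 1 (I(H) = (1/2)*2 = 1)
s(z, d) = 7 (s(z, d) = 5 + 2 = 7)
j(F) = sqrt(7 + F) (j(F) = sqrt(F + 7) = sqrt(7 + F))
m(a) = 1
420*(-283) + m(j(0)) = 420*(-283) + 1 = -118860 + 1 = -118859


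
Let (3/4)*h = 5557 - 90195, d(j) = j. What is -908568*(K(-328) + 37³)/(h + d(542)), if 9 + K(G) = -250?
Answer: 68679563688/168463 ≈ 4.0768e+5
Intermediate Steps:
h = -338552/3 (h = 4*(5557 - 90195)/3 = (4/3)*(-84638) = -338552/3 ≈ -1.1285e+5)
K(G) = -259 (K(G) = -9 - 250 = -259)
-908568*(K(-328) + 37³)/(h + d(542)) = -908568*(-259 + 37³)/(-338552/3 + 542) = -908568/((-336926/(3*(-259 + 50653)))) = -908568/((-336926/3/50394)) = -908568/((-336926/3*1/50394)) = -908568/(-168463/75591) = -908568*(-75591/168463) = 68679563688/168463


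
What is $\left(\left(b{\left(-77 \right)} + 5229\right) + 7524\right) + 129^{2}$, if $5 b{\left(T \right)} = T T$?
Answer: $\frac{152899}{5} \approx 30580.0$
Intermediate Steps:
$b{\left(T \right)} = \frac{T^{2}}{5}$ ($b{\left(T \right)} = \frac{T T}{5} = \frac{T^{2}}{5}$)
$\left(\left(b{\left(-77 \right)} + 5229\right) + 7524\right) + 129^{2} = \left(\left(\frac{\left(-77\right)^{2}}{5} + 5229\right) + 7524\right) + 129^{2} = \left(\left(\frac{1}{5} \cdot 5929 + 5229\right) + 7524\right) + 16641 = \left(\left(\frac{5929}{5} + 5229\right) + 7524\right) + 16641 = \left(\frac{32074}{5} + 7524\right) + 16641 = \frac{69694}{5} + 16641 = \frac{152899}{5}$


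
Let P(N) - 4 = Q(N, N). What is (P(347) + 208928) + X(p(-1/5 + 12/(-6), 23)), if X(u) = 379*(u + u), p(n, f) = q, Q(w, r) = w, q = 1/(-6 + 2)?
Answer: 418179/2 ≈ 2.0909e+5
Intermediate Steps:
q = -1/4 (q = 1/(-4) = -1/4 ≈ -0.25000)
P(N) = 4 + N
p(n, f) = -1/4
X(u) = 758*u (X(u) = 379*(2*u) = 758*u)
(P(347) + 208928) + X(p(-1/5 + 12/(-6), 23)) = ((4 + 347) + 208928) + 758*(-1/4) = (351 + 208928) - 379/2 = 209279 - 379/2 = 418179/2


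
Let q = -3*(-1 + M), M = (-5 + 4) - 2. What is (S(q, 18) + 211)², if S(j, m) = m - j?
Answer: 47089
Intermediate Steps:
M = -3 (M = -1 - 2 = -3)
q = 12 (q = -3*(-1 - 3) = -3*(-4) = 12)
(S(q, 18) + 211)² = ((18 - 1*12) + 211)² = ((18 - 12) + 211)² = (6 + 211)² = 217² = 47089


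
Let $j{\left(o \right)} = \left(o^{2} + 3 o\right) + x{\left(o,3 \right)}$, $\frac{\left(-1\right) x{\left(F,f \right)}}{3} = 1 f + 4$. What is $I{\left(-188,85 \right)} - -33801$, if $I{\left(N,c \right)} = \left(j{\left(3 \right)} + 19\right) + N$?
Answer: $33629$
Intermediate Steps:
$x{\left(F,f \right)} = -12 - 3 f$ ($x{\left(F,f \right)} = - 3 \left(1 f + 4\right) = - 3 \left(f + 4\right) = - 3 \left(4 + f\right) = -12 - 3 f$)
$j{\left(o \right)} = -21 + o^{2} + 3 o$ ($j{\left(o \right)} = \left(o^{2} + 3 o\right) - 21 = -21 + o^{2} + 3 o$)
$I{\left(N,c \right)} = 16 + N$ ($I{\left(N,c \right)} = \left(\left(-21 + 3^{2} + 3 \cdot 3\right) + 19\right) + N = \left(\left(-21 + 9 + 9\right) + 19\right) + N = \left(-3 + 19\right) + N = 16 + N$)
$I{\left(-188,85 \right)} - -33801 = \left(16 - 188\right) - -33801 = -172 + 33801 = 33629$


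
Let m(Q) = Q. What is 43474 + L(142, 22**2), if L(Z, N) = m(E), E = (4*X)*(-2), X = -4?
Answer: 43506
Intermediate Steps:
E = 32 (E = (4*(-4))*(-2) = -16*(-2) = 32)
L(Z, N) = 32
43474 + L(142, 22**2) = 43474 + 32 = 43506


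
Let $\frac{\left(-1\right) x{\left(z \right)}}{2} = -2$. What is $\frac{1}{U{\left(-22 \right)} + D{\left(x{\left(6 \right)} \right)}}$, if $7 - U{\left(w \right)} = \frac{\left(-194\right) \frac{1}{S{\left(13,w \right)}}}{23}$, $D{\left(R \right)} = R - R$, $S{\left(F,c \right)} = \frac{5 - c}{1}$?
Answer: $\frac{621}{4541} \approx 0.13675$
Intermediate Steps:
$x{\left(z \right)} = 4$ ($x{\left(z \right)} = \left(-2\right) \left(-2\right) = 4$)
$S{\left(F,c \right)} = 5 - c$ ($S{\left(F,c \right)} = \left(5 - c\right) 1 = 5 - c$)
$D{\left(R \right)} = 0$
$U{\left(w \right)} = 7 + \frac{194}{23 \left(5 - w\right)}$ ($U{\left(w \right)} = 7 - \frac{\left(-194\right) \frac{1}{5 - w}}{23} = 7 - - \frac{194}{5 - w} \frac{1}{23} = 7 - - \frac{194}{23 \left(5 - w\right)} = 7 + \frac{194}{23 \left(5 - w\right)}$)
$\frac{1}{U{\left(-22 \right)} + D{\left(x{\left(6 \right)} \right)}} = \frac{1}{\frac{-999 + 161 \left(-22\right)}{23 \left(-5 - 22\right)} + 0} = \frac{1}{\frac{-999 - 3542}{23 \left(-27\right)} + 0} = \frac{1}{\frac{1}{23} \left(- \frac{1}{27}\right) \left(-4541\right) + 0} = \frac{1}{\frac{4541}{621} + 0} = \frac{1}{\frac{4541}{621}} = \frac{621}{4541}$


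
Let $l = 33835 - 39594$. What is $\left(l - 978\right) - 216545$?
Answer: $-223282$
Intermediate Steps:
$l = -5759$
$\left(l - 978\right) - 216545 = \left(-5759 - 978\right) - 216545 = -6737 - 216545 = -223282$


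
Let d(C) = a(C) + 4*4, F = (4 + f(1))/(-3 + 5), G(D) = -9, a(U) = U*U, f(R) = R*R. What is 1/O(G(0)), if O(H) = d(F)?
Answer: 4/89 ≈ 0.044944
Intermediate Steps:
f(R) = R²
a(U) = U²
F = 5/2 (F = (4 + 1²)/(-3 + 5) = (4 + 1)/2 = 5*(½) = 5/2 ≈ 2.5000)
d(C) = 16 + C² (d(C) = C² + 4*4 = C² + 16 = 16 + C²)
O(H) = 89/4 (O(H) = 16 + (5/2)² = 16 + 25/4 = 89/4)
1/O(G(0)) = 1/(89/4) = 4/89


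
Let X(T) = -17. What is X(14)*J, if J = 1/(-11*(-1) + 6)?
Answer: -1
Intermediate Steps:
J = 1/17 (J = 1/(11 + 6) = 1/17 ≈ 0.058824)
X(14)*J = -17*1/17 = -1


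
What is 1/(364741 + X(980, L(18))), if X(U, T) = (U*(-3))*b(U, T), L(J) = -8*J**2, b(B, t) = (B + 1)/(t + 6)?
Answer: 431/157684061 ≈ 2.7333e-6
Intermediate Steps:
b(B, t) = (1 + B)/(6 + t)
X(U, T) = -3*U*(1 + U)/(6 + T) (X(U, T) = (U*(-3))*((1 + U)/(6 + T)) = (-3*U)*((1 + U)/(6 + T)) = -3*U*(1 + U)/(6 + T))
1/(364741 + X(980, L(18))) = 1/(364741 - 3*980*(1 + 980)/(6 - 8*18**2)) = 1/(364741 - 3*980*981/(6 - 8*324)) = 1/(364741 - 3*980*981/(6 - 2592)) = 1/(364741 - 3*980*981/(-2586)) = 1/(364741 - 3*980*(-1/2586)*981) = 1/(364741 + 480690/431) = 1/(157684061/431) = 431/157684061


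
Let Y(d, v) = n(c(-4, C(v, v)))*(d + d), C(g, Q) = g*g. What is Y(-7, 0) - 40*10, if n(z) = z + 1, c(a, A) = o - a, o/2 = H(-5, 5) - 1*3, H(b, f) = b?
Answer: -246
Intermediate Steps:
C(g, Q) = g²
o = -16 (o = 2*(-5 - 1*3) = 2*(-5 - 3) = 2*(-8) = -16)
c(a, A) = -16 - a
n(z) = 1 + z
Y(d, v) = -22*d (Y(d, v) = (1 + (-16 - 1*(-4)))*(d + d) = (1 + (-16 + 4))*(2*d) = (1 - 12)*(2*d) = -22*d)
Y(-7, 0) - 40*10 = -22*(-7) - 40*10 = 154 - 400 = -246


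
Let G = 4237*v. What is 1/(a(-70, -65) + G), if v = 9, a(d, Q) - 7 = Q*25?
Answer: 1/36515 ≈ 2.7386e-5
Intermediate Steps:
a(d, Q) = 7 + 25*Q (a(d, Q) = 7 + Q*25 = 7 + 25*Q)
G = 38133 (G = 4237*9 = 38133)
1/(a(-70, -65) + G) = 1/((7 + 25*(-65)) + 38133) = 1/((7 - 1625) + 38133) = 1/(-1618 + 38133) = 1/36515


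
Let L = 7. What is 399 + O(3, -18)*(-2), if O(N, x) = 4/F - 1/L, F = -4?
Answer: 2809/7 ≈ 401.29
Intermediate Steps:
O(N, x) = -8/7 (O(N, x) = 4/(-4) - 1/7 = 4*(-¼) - 1*⅐ = -1 - ⅐ = -8/7)
399 + O(3, -18)*(-2) = 399 - 8/7*(-2) = 399 + 16/7 = 2809/7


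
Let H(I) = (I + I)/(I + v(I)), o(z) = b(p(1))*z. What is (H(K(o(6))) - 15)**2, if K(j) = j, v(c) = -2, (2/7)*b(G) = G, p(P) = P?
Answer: 59049/361 ≈ 163.57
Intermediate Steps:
b(G) = 7*G/2
o(z) = 7*z/2 (o(z) = ((7/2)*1)*z = 7*z/2)
H(I) = 2*I/(-2 + I) (H(I) = (I + I)/(I - 2) = (2*I)/(-2 + I) = 2*I/(-2 + I))
(H(K(o(6))) - 15)**2 = (2*((7/2)*6)/(-2 + (7/2)*6) - 15)**2 = (2*21/(-2 + 21) - 15)**2 = (2*21/19 - 15)**2 = (2*21*(1/19) - 15)**2 = (42/19 - 15)**2 = (-243/19)**2 = 59049/361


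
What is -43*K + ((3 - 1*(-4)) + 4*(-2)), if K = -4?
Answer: 171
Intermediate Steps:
-43*K + ((3 - 1*(-4)) + 4*(-2)) = -43*(-4) + ((3 - 1*(-4)) + 4*(-2)) = 172 + ((3 + 4) - 8) = 172 + (7 - 8) = 172 - 1 = 171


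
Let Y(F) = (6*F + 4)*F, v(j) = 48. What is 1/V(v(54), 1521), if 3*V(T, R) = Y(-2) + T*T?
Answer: 3/2320 ≈ 0.0012931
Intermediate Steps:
Y(F) = F*(4 + 6*F) (Y(F) = (4 + 6*F)*F = F*(4 + 6*F))
V(T, R) = 16/3 + T²/3 (V(T, R) = (2*(-2)*(2 + 3*(-2)) + T*T)/3 = (2*(-2)*(2 - 6) + T²)/3 = (2*(-2)*(-4) + T²)/3 = (16 + T²)/3 = 16/3 + T²/3)
1/V(v(54), 1521) = 1/(16/3 + (⅓)*48²) = 1/(16/3 + (⅓)*2304) = 1/(16/3 + 768) = 1/(2320/3) = 3/2320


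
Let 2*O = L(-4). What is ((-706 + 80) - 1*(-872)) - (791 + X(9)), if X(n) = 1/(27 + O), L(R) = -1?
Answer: -28887/53 ≈ -545.04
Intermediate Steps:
O = -1/2 (O = (1/2)*(-1) = -1/2 ≈ -0.50000)
X(n) = 2/53 (X(n) = 1/(27 - 1/2) = 1/(53/2) = 2/53)
((-706 + 80) - 1*(-872)) - (791 + X(9)) = ((-706 + 80) - 1*(-872)) - (791 + 2/53) = (-626 + 872) - 1*41925/53 = 246 - 41925/53 = -28887/53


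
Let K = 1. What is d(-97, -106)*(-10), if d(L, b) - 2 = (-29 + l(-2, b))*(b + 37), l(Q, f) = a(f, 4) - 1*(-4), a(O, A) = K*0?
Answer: -17270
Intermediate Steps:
a(O, A) = 0 (a(O, A) = 1*0 = 0)
l(Q, f) = 4 (l(Q, f) = 0 - 1*(-4) = 0 + 4 = 4)
d(L, b) = -923 - 25*b (d(L, b) = 2 + (-29 + 4)*(b + 37) = 2 - 25*(37 + b) = 2 + (-925 - 25*b) = -923 - 25*b)
d(-97, -106)*(-10) = (-923 - 25*(-106))*(-10) = (-923 + 2650)*(-10) = 1727*(-10) = -17270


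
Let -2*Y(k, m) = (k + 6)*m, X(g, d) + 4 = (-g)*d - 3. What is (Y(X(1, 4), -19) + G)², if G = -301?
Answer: 485809/4 ≈ 1.2145e+5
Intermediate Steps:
X(g, d) = -7 - d*g (X(g, d) = -4 + ((-g)*d - 3) = -4 + (-d*g - 3) = -4 + (-3 - d*g) = -7 - d*g)
Y(k, m) = -m*(6 + k)/2 (Y(k, m) = -(k + 6)*m/2 = -(6 + k)*m/2 = -m*(6 + k)/2)
(Y(X(1, 4), -19) + G)² = (-½*(-19)*(6 + (-7 - 1*4*1)) - 301)² = (-½*(-19)*(6 + (-7 - 4)) - 301)² = (-½*(-19)*(6 - 11) - 301)² = (-½*(-19)*(-5) - 301)² = (-95/2 - 301)² = (-697/2)² = 485809/4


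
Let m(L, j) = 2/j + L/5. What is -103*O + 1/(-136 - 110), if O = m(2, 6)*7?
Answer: -650347/1230 ≈ -528.74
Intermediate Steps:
m(L, j) = 2/j + L/5 (m(L, j) = 2/j + L*(⅕) = 2/j + L/5)
O = 77/15 (O = (2/6 + (⅕)*2)*7 = (2*(⅙) + ⅖)*7 = (⅓ + ⅖)*7 = (11/15)*7 = 77/15 ≈ 5.1333)
-103*O + 1/(-136 - 110) = -103*77/15 + 1/(-136 - 110) = -7931/15 + 1/(-246) = -7931/15 - 1/246 = -650347/1230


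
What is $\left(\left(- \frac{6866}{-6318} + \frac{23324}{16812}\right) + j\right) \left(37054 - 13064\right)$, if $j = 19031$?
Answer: $\frac{673619761742650}{1475253} \approx 4.5661 \cdot 10^{8}$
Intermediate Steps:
$\left(\left(- \frac{6866}{-6318} + \frac{23324}{16812}\right) + j\right) \left(37054 - 13064\right) = \left(\left(- \frac{6866}{-6318} + \frac{23324}{16812}\right) + 19031\right) \left(37054 - 13064\right) = \left(\left(\left(-6866\right) \left(- \frac{1}{6318}\right) + 23324 \cdot \frac{1}{16812}\right) + 19031\right) 23990 = \left(\left(\frac{3433}{3159} + \frac{5831}{4203}\right) + 19031\right) 23990 = \left(\frac{3649892}{1475253} + 19031\right) 23990 = \frac{28079189735}{1475253} \cdot 23990 = \frac{673619761742650}{1475253}$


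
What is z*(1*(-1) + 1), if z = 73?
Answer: 0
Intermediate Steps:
z*(1*(-1) + 1) = 73*(1*(-1) + 1) = 73*(-1 + 1) = 73*0 = 0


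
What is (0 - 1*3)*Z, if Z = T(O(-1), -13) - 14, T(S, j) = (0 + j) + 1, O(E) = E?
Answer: 78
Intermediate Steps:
T(S, j) = 1 + j (T(S, j) = j + 1 = 1 + j)
Z = -26 (Z = (1 - 13) - 14 = -12 - 14 = -26)
(0 - 1*3)*Z = (0 - 1*3)*(-26) = (0 - 3)*(-26) = -3*(-26) = 78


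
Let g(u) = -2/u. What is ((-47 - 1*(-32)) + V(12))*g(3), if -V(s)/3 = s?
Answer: 34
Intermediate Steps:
V(s) = -3*s
((-47 - 1*(-32)) + V(12))*g(3) = ((-47 - 1*(-32)) - 3*12)*(-2/3) = ((-47 + 32) - 36)*(-2*1/3) = (-15 - 36)*(-2/3) = -51*(-2/3) = 34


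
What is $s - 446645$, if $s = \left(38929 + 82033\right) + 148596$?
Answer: $-177087$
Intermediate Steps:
$s = 269558$ ($s = 120962 + 148596 = 269558$)
$s - 446645 = 269558 - 446645 = -177087$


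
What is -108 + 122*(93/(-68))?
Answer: -9345/34 ≈ -274.85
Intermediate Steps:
-108 + 122*(93/(-68)) = -108 + 122*(93*(-1/68)) = -108 + 122*(-93/68) = -108 - 5673/34 = -9345/34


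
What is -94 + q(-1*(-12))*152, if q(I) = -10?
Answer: -1614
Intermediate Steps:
-94 + q(-1*(-12))*152 = -94 - 10*152 = -94 - 1520 = -1614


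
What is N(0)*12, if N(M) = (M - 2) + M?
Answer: -24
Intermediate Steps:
N(M) = -2 + 2*M (N(M) = (-2 + M) + M = -2 + 2*M)
N(0)*12 = (-2 + 2*0)*12 = (-2 + 0)*12 = -2*12 = -24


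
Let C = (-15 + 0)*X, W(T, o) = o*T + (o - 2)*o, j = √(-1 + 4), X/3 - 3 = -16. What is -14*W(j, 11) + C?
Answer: -801 - 154*√3 ≈ -1067.7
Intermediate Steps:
X = -39 (X = 9 + 3*(-16) = 9 - 48 = -39)
j = √3 ≈ 1.7320
W(T, o) = T*o + o*(-2 + o) (W(T, o) = T*o + (-2 + o)*o = T*o + o*(-2 + o))
C = 585 (C = (-15 + 0)*(-39) = -15*(-39) = 585)
-14*W(j, 11) + C = -154*(-2 + √3 + 11) + 585 = -154*(9 + √3) + 585 = -14*(99 + 11*√3) + 585 = (-1386 - 154*√3) + 585 = -801 - 154*√3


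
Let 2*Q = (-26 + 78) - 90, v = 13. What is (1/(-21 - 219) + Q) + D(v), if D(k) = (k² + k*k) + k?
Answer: 79679/240 ≈ 332.00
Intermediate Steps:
D(k) = k + 2*k² (D(k) = (k² + k²) + k = 2*k² + k = k + 2*k²)
Q = -19 (Q = ((-26 + 78) - 90)/2 = (52 - 90)/2 = (½)*(-38) = -19)
(1/(-21 - 219) + Q) + D(v) = (1/(-21 - 219) - 19) + 13*(1 + 2*13) = (1/(-240) - 19) + 13*(1 + 26) = (-1/240 - 19) + 13*27 = -4561/240 + 351 = 79679/240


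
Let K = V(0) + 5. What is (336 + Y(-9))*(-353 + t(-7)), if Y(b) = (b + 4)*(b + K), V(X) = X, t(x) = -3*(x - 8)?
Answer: -109648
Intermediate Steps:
t(x) = 24 - 3*x (t(x) = -3*(-8 + x) = 24 - 3*x)
K = 5 (K = 0 + 5 = 5)
Y(b) = (4 + b)*(5 + b) (Y(b) = (b + 4)*(b + 5) = (4 + b)*(5 + b))
(336 + Y(-9))*(-353 + t(-7)) = (336 + (20 + (-9)² + 9*(-9)))*(-353 + (24 - 3*(-7))) = (336 + (20 + 81 - 81))*(-353 + (24 + 21)) = (336 + 20)*(-353 + 45) = 356*(-308) = -109648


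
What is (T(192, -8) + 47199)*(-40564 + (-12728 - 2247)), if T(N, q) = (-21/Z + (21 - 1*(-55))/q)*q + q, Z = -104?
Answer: -34125938550/13 ≈ -2.6251e+9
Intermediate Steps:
T(N, q) = q + q*(21/104 + 76/q) (T(N, q) = (-21/(-104) + (21 - 1*(-55))/q)*q + q = (-21*(-1/104) + (21 + 55)/q)*q + q = (21/104 + 76/q)*q + q = q*(21/104 + 76/q) + q = q + q*(21/104 + 76/q))
(T(192, -8) + 47199)*(-40564 + (-12728 - 2247)) = ((76 + (125/104)*(-8)) + 47199)*(-40564 + (-12728 - 2247)) = ((76 - 125/13) + 47199)*(-40564 - 14975) = (863/13 + 47199)*(-55539) = (614450/13)*(-55539) = -34125938550/13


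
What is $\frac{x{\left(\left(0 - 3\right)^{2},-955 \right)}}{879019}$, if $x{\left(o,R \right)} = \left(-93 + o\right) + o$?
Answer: $- \frac{75}{879019} \approx -8.5322 \cdot 10^{-5}$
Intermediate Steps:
$x{\left(o,R \right)} = -93 + 2 o$
$\frac{x{\left(\left(0 - 3\right)^{2},-955 \right)}}{879019} = \frac{-93 + 2 \left(0 - 3\right)^{2}}{879019} = \left(-93 + 2 \left(-3\right)^{2}\right) \frac{1}{879019} = \left(-93 + 2 \cdot 9\right) \frac{1}{879019} = \left(-93 + 18\right) \frac{1}{879019} = \left(-75\right) \frac{1}{879019} = - \frac{75}{879019}$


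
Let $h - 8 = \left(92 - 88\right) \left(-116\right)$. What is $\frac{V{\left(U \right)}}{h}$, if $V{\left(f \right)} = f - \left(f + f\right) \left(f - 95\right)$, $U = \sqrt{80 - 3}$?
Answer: $\frac{77}{228} - \frac{191 \sqrt{77}}{456} \approx -3.3378$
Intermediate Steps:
$h = -456$ ($h = 8 + \left(92 - 88\right) \left(-116\right) = 8 + 4 \left(-116\right) = 8 - 464 = -456$)
$U = \sqrt{77} \approx 8.775$
$V{\left(f \right)} = f - 2 f \left(-95 + f\right)$
$\frac{V{\left(U \right)}}{h} = \frac{\sqrt{77} \left(191 - 2 \sqrt{77}\right)}{-456} = \sqrt{77} \left(191 - 2 \sqrt{77}\right) \left(- \frac{1}{456}\right) = - \frac{\sqrt{77} \left(191 - 2 \sqrt{77}\right)}{456}$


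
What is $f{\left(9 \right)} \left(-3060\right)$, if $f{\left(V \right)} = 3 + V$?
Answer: $-36720$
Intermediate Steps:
$f{\left(9 \right)} \left(-3060\right) = \left(3 + 9\right) \left(-3060\right) = 12 \left(-3060\right) = -36720$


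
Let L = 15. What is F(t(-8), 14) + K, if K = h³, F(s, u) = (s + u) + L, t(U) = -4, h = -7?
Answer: -318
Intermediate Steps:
F(s, u) = 15 + s + u (F(s, u) = (s + u) + 15 = 15 + s + u)
K = -343 (K = (-7)³ = -343)
F(t(-8), 14) + K = (15 - 4 + 14) - 343 = 25 - 343 = -318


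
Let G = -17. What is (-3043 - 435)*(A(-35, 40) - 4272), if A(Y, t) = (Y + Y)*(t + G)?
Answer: 20457596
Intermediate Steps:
A(Y, t) = 2*Y*(-17 + t) (A(Y, t) = (Y + Y)*(t - 17) = (2*Y)*(-17 + t) = 2*Y*(-17 + t))
(-3043 - 435)*(A(-35, 40) - 4272) = (-3043 - 435)*(2*(-35)*(-17 + 40) - 4272) = -3478*(2*(-35)*23 - 4272) = -3478*(-1610 - 4272) = -3478*(-5882) = 20457596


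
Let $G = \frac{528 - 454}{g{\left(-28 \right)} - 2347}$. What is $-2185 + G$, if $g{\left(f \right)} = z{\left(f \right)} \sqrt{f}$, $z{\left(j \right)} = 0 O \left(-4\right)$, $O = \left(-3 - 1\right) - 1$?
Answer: $- \frac{5128269}{2347} \approx -2185.0$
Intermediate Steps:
$O = -5$ ($O = -4 - 1 = -5$)
$z{\left(j \right)} = 0$ ($z{\left(j \right)} = 0 \left(-5\right) \left(-4\right) = 0 \left(-4\right) = 0$)
$g{\left(f \right)} = 0$ ($g{\left(f \right)} = 0 \sqrt{f} = 0$)
$G = - \frac{74}{2347}$ ($G = \frac{528 - 454}{0 - 2347} = \frac{74}{-2347} = 74 \left(- \frac{1}{2347}\right) = - \frac{74}{2347} \approx -0.03153$)
$-2185 + G = -2185 - \frac{74}{2347} = - \frac{5128269}{2347}$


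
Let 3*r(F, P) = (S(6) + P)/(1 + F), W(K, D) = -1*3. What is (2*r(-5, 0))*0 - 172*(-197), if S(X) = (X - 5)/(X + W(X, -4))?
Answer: 33884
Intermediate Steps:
W(K, D) = -3
S(X) = (-5 + X)/(-3 + X) (S(X) = (X - 5)/(X - 3) = (-5 + X)/(-3 + X))
r(F, P) = (⅓ + P)/(3*(1 + F)) (r(F, P) = (((-5 + 6)/(-3 + 6) + P)/(1 + F))/3 = ((1/3 + P)/(1 + F))/3 = (((⅓)*1 + P)/(1 + F))/3 = ((⅓ + P)/(1 + F))/3 = (⅓ + P)/(3*(1 + F)))
(2*r(-5, 0))*0 - 172*(-197) = (2*((1 + 3*0)/(9*(1 - 5))))*0 - 172*(-197) = (2*((⅑)*(1 + 0)/(-4)))*0 + 33884 = (2*((⅑)*(-¼)*1))*0 + 33884 = (2*(-1/36))*0 + 33884 = -1/18*0 + 33884 = 0 + 33884 = 33884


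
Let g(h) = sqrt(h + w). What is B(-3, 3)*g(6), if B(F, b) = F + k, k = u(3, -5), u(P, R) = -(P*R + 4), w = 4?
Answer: 8*sqrt(10) ≈ 25.298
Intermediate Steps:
u(P, R) = -4 - P*R (u(P, R) = -(4 + P*R) = -4 - P*R)
k = 11 (k = -4 - 1*3*(-5) = -4 + 15 = 11)
g(h) = sqrt(4 + h) (g(h) = sqrt(h + 4) = sqrt(4 + h))
B(F, b) = 11 + F (B(F, b) = F + 11 = 11 + F)
B(-3, 3)*g(6) = (11 - 3)*sqrt(4 + 6) = 8*sqrt(10)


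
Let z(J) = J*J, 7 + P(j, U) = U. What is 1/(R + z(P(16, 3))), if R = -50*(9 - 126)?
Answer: 1/5866 ≈ 0.00017047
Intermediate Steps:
P(j, U) = -7 + U
z(J) = J²
R = 5850 (R = -50*(-117) = 5850)
1/(R + z(P(16, 3))) = 1/(5850 + (-7 + 3)²) = 1/(5850 + (-4)²) = 1/(5850 + 16) = 1/5866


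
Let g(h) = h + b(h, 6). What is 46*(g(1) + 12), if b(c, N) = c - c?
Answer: 598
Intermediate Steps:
b(c, N) = 0
g(h) = h (g(h) = h + 0 = h)
46*(g(1) + 12) = 46*(1 + 12) = 46*13 = 598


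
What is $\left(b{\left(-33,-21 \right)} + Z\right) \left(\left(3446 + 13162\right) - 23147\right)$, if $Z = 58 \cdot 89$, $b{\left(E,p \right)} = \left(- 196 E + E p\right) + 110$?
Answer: $-81299387$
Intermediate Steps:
$b{\left(E,p \right)} = 110 - 196 E + E p$
$Z = 5162$
$\left(b{\left(-33,-21 \right)} + Z\right) \left(\left(3446 + 13162\right) - 23147\right) = \left(\left(110 - -6468 - -693\right) + 5162\right) \left(\left(3446 + 13162\right) - 23147\right) = \left(\left(110 + 6468 + 693\right) + 5162\right) \left(16608 - 23147\right) = \left(7271 + 5162\right) \left(-6539\right) = 12433 \left(-6539\right) = -81299387$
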